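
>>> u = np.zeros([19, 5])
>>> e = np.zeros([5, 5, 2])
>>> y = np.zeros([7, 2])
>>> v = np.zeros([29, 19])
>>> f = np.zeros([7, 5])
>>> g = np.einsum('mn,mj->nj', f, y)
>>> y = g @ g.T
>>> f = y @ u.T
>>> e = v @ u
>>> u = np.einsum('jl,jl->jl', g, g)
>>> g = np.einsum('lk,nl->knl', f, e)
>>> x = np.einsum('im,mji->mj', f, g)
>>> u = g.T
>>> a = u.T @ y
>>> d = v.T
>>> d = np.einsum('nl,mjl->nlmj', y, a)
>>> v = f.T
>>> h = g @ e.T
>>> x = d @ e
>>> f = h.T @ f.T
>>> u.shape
(5, 29, 19)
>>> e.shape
(29, 5)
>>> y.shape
(5, 5)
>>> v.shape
(19, 5)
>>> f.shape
(29, 29, 5)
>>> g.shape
(19, 29, 5)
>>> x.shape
(5, 5, 19, 5)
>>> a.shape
(19, 29, 5)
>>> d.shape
(5, 5, 19, 29)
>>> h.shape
(19, 29, 29)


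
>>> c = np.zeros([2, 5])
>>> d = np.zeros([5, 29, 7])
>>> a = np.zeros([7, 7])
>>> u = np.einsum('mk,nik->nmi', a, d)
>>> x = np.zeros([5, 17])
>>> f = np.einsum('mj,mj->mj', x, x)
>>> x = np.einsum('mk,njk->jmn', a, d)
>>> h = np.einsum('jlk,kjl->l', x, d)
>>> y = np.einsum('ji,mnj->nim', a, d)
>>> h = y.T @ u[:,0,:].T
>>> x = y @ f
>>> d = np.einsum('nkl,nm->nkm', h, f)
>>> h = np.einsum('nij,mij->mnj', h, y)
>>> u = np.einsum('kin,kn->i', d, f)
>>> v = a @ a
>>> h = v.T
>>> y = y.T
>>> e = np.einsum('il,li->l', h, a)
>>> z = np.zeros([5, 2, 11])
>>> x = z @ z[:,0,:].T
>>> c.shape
(2, 5)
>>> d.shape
(5, 7, 17)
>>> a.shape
(7, 7)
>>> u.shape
(7,)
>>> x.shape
(5, 2, 5)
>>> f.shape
(5, 17)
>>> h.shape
(7, 7)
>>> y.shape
(5, 7, 29)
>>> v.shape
(7, 7)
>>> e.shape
(7,)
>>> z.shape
(5, 2, 11)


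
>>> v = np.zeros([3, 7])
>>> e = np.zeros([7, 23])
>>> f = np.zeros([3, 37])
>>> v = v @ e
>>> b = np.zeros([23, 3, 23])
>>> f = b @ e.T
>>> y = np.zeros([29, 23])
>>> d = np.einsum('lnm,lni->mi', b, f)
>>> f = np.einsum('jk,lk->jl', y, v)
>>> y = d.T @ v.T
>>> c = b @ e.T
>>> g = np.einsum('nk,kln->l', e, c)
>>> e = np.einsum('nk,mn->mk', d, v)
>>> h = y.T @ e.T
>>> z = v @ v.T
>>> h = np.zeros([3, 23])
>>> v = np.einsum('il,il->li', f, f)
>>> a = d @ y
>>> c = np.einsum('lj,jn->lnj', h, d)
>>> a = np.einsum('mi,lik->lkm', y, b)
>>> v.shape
(3, 29)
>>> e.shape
(3, 7)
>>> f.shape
(29, 3)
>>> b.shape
(23, 3, 23)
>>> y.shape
(7, 3)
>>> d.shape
(23, 7)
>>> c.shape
(3, 7, 23)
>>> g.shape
(3,)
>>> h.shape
(3, 23)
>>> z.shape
(3, 3)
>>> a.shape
(23, 23, 7)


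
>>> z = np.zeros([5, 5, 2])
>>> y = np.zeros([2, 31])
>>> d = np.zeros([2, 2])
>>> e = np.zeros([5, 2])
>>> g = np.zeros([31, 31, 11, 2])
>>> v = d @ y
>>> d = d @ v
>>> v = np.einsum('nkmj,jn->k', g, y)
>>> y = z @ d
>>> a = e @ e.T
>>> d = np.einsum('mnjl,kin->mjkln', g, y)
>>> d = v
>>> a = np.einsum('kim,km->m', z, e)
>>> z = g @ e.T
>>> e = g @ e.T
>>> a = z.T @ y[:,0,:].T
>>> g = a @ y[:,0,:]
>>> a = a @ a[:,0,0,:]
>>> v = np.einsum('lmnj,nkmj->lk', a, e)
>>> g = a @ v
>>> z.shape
(31, 31, 11, 5)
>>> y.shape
(5, 5, 31)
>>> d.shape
(31,)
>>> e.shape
(31, 31, 11, 5)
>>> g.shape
(5, 11, 31, 31)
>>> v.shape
(5, 31)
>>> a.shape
(5, 11, 31, 5)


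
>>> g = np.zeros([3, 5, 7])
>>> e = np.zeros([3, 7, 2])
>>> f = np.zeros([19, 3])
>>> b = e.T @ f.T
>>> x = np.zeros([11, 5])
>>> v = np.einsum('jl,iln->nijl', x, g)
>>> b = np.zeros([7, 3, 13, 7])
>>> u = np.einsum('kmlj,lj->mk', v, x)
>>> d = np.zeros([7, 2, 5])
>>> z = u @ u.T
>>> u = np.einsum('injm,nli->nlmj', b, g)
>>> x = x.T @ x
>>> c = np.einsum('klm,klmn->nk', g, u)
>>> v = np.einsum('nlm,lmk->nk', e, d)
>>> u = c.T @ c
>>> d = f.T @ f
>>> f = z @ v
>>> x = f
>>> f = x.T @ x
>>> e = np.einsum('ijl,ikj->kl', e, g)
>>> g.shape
(3, 5, 7)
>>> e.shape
(5, 2)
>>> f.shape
(5, 5)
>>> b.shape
(7, 3, 13, 7)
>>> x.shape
(3, 5)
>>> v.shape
(3, 5)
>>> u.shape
(3, 3)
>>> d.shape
(3, 3)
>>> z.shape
(3, 3)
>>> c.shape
(13, 3)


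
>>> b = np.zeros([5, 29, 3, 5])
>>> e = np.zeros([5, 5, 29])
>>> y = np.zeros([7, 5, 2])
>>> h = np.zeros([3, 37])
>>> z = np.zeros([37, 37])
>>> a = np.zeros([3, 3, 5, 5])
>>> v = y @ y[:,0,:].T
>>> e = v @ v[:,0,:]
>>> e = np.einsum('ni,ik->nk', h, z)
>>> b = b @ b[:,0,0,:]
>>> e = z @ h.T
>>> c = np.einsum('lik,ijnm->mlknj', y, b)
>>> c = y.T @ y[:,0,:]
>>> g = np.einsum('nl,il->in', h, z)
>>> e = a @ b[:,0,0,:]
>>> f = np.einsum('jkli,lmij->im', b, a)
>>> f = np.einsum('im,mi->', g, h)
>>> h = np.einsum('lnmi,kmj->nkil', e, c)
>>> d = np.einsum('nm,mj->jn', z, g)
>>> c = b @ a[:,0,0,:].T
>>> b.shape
(5, 29, 3, 5)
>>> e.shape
(3, 3, 5, 5)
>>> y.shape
(7, 5, 2)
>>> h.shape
(3, 2, 5, 3)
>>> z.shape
(37, 37)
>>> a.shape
(3, 3, 5, 5)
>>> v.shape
(7, 5, 7)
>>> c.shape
(5, 29, 3, 3)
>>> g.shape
(37, 3)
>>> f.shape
()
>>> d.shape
(3, 37)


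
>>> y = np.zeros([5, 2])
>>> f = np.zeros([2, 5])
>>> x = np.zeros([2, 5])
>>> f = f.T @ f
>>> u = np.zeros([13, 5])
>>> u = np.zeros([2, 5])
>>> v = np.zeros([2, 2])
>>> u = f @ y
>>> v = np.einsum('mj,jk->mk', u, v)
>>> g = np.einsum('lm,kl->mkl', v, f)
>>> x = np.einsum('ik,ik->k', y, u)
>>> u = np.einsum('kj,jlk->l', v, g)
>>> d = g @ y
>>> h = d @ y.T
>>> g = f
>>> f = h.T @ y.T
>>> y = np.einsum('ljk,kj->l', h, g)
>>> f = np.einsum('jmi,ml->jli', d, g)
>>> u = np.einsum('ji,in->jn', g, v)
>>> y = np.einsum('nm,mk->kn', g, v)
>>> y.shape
(2, 5)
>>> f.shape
(2, 5, 2)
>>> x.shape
(2,)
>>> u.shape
(5, 2)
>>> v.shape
(5, 2)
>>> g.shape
(5, 5)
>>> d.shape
(2, 5, 2)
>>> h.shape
(2, 5, 5)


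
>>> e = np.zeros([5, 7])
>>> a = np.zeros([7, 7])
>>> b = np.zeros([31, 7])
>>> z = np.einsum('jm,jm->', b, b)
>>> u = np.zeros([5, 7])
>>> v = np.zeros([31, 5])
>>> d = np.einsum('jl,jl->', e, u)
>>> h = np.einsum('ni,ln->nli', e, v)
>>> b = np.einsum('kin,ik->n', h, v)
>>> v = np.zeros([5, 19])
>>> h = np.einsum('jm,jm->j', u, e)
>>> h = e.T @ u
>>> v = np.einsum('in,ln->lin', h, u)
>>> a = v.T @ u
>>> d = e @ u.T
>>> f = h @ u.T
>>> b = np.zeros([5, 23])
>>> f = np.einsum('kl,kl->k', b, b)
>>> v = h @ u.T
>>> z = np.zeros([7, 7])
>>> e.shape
(5, 7)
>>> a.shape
(7, 7, 7)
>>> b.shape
(5, 23)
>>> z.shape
(7, 7)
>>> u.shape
(5, 7)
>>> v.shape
(7, 5)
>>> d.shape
(5, 5)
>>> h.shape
(7, 7)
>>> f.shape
(5,)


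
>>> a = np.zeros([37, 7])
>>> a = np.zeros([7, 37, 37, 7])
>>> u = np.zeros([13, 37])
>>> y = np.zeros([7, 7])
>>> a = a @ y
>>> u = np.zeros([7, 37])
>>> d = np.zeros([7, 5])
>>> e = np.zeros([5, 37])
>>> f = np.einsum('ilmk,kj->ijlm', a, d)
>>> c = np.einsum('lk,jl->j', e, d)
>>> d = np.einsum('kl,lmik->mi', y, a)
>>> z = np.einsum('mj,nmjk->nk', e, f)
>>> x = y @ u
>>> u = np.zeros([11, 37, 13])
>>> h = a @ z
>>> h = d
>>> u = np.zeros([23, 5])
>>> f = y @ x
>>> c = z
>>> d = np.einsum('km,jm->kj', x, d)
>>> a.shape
(7, 37, 37, 7)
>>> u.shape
(23, 5)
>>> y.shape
(7, 7)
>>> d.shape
(7, 37)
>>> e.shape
(5, 37)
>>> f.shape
(7, 37)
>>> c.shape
(7, 37)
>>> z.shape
(7, 37)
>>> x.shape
(7, 37)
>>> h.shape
(37, 37)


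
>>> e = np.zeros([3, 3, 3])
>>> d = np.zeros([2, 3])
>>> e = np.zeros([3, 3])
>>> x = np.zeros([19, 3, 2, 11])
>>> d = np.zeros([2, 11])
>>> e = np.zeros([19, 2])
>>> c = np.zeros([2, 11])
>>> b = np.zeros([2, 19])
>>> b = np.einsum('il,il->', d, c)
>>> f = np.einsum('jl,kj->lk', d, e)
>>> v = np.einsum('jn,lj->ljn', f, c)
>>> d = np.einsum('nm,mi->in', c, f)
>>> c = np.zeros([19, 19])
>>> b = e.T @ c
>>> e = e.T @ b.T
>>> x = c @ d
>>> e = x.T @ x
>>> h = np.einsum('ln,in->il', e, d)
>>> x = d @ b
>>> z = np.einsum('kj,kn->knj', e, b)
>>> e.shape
(2, 2)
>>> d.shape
(19, 2)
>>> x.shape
(19, 19)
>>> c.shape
(19, 19)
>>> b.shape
(2, 19)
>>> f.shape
(11, 19)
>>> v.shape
(2, 11, 19)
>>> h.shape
(19, 2)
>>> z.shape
(2, 19, 2)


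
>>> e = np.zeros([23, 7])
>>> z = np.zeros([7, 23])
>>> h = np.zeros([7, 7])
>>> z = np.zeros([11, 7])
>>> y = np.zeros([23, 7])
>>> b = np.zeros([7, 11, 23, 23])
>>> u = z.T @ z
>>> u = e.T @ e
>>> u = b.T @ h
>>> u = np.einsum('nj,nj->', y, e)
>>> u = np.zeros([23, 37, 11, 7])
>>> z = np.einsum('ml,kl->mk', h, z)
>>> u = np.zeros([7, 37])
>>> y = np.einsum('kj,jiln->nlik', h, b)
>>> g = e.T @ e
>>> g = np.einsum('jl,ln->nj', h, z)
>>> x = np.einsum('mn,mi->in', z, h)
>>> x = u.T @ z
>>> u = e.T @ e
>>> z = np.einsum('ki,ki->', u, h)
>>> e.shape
(23, 7)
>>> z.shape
()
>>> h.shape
(7, 7)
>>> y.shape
(23, 23, 11, 7)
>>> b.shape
(7, 11, 23, 23)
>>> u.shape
(7, 7)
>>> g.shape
(11, 7)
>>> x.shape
(37, 11)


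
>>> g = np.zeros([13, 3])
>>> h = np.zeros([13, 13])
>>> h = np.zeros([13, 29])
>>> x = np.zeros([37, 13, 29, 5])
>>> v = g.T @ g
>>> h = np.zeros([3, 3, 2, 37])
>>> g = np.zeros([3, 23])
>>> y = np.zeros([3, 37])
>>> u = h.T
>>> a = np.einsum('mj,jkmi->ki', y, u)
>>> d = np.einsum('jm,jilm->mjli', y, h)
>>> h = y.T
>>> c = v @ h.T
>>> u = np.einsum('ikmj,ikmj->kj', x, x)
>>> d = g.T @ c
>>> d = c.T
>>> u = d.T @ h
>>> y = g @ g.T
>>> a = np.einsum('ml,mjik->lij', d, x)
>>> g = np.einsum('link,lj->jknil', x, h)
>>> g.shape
(3, 5, 29, 13, 37)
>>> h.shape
(37, 3)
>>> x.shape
(37, 13, 29, 5)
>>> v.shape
(3, 3)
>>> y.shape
(3, 3)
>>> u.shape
(3, 3)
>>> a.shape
(3, 29, 13)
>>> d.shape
(37, 3)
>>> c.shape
(3, 37)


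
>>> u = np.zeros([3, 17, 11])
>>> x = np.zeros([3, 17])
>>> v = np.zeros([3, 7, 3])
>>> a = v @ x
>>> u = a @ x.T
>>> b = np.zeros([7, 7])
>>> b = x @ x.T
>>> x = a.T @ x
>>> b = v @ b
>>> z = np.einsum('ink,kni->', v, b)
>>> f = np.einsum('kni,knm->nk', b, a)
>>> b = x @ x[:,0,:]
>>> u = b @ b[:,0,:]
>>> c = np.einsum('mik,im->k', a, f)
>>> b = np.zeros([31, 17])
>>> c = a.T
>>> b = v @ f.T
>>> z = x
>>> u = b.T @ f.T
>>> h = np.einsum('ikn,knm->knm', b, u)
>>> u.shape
(7, 7, 7)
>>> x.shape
(17, 7, 17)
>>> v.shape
(3, 7, 3)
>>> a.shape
(3, 7, 17)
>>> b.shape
(3, 7, 7)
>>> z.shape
(17, 7, 17)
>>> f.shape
(7, 3)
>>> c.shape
(17, 7, 3)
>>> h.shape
(7, 7, 7)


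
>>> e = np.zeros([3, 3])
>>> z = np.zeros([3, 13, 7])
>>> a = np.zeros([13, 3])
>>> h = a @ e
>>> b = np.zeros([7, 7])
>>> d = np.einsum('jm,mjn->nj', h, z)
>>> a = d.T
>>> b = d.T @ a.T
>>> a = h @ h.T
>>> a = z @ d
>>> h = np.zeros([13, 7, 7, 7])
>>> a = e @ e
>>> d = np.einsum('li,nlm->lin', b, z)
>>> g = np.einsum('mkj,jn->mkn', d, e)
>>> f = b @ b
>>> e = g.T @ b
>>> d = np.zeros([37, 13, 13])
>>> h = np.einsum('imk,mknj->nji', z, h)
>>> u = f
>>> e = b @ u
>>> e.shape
(13, 13)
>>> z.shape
(3, 13, 7)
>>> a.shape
(3, 3)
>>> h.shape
(7, 7, 3)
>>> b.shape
(13, 13)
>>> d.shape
(37, 13, 13)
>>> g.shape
(13, 13, 3)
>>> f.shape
(13, 13)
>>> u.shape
(13, 13)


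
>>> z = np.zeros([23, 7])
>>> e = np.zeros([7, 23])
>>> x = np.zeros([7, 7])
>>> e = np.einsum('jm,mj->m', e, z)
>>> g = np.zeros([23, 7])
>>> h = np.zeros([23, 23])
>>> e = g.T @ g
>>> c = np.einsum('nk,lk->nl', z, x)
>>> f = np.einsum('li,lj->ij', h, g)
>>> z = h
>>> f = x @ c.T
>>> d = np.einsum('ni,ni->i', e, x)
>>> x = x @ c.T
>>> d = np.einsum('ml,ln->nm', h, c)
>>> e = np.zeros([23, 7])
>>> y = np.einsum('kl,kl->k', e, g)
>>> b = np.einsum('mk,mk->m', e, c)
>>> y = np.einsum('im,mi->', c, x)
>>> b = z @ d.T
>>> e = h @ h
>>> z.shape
(23, 23)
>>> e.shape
(23, 23)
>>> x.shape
(7, 23)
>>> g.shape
(23, 7)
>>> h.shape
(23, 23)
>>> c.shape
(23, 7)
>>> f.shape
(7, 23)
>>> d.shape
(7, 23)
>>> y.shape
()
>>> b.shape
(23, 7)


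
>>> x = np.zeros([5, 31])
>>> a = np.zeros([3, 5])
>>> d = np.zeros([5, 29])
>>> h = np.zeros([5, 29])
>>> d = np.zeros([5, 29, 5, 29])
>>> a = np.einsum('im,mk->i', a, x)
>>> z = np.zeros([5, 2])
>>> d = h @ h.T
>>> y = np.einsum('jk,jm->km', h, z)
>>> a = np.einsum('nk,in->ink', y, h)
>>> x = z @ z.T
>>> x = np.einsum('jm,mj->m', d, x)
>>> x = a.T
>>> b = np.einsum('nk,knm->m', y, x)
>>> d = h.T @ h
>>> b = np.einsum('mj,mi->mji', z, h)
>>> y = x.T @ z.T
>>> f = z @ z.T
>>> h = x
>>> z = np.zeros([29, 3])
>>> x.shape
(2, 29, 5)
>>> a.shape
(5, 29, 2)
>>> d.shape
(29, 29)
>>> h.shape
(2, 29, 5)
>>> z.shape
(29, 3)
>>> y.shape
(5, 29, 5)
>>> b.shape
(5, 2, 29)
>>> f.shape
(5, 5)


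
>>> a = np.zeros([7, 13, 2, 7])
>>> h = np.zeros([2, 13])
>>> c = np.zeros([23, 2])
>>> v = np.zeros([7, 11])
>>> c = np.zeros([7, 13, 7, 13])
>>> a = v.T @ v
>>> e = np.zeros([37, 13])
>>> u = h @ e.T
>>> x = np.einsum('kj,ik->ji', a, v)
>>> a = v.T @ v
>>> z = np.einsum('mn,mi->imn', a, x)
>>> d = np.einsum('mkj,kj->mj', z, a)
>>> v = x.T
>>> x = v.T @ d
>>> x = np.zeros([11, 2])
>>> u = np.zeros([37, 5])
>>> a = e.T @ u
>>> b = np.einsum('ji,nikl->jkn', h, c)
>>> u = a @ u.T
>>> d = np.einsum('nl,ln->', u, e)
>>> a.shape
(13, 5)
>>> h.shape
(2, 13)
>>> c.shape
(7, 13, 7, 13)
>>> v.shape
(7, 11)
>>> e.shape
(37, 13)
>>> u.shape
(13, 37)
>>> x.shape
(11, 2)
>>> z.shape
(7, 11, 11)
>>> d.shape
()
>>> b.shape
(2, 7, 7)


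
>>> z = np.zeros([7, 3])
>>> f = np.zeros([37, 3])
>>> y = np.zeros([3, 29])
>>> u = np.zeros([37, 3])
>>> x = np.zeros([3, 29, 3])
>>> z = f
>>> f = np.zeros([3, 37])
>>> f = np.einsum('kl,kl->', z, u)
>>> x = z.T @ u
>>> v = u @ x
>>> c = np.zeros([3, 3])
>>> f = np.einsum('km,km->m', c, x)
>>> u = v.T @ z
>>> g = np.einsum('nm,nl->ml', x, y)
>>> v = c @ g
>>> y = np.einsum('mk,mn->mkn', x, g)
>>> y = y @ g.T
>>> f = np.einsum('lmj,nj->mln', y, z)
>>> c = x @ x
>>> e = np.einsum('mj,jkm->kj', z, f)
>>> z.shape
(37, 3)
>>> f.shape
(3, 3, 37)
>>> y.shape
(3, 3, 3)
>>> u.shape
(3, 3)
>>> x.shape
(3, 3)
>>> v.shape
(3, 29)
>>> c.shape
(3, 3)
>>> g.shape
(3, 29)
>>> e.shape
(3, 3)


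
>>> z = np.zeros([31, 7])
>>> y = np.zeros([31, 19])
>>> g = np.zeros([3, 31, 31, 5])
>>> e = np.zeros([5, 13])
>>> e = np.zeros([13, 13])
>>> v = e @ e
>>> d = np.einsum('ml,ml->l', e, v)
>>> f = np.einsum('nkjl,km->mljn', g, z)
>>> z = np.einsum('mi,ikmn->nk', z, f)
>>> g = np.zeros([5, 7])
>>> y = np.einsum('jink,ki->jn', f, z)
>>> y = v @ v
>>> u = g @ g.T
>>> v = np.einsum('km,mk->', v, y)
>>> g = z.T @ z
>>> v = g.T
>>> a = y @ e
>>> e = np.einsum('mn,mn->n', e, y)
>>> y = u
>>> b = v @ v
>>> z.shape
(3, 5)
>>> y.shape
(5, 5)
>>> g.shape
(5, 5)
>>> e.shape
(13,)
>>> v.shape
(5, 5)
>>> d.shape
(13,)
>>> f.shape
(7, 5, 31, 3)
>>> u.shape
(5, 5)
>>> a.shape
(13, 13)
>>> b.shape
(5, 5)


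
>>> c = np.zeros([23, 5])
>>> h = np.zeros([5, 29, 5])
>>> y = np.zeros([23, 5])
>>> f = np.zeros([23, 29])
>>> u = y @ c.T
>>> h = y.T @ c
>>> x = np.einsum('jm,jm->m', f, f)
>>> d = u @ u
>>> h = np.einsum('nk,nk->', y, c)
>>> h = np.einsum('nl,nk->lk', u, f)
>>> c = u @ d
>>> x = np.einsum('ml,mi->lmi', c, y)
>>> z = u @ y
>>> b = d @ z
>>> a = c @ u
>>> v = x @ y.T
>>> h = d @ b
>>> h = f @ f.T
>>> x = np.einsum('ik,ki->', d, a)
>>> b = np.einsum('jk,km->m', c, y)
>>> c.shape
(23, 23)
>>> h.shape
(23, 23)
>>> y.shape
(23, 5)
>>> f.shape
(23, 29)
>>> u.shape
(23, 23)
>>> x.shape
()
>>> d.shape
(23, 23)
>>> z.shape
(23, 5)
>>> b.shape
(5,)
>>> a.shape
(23, 23)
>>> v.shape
(23, 23, 23)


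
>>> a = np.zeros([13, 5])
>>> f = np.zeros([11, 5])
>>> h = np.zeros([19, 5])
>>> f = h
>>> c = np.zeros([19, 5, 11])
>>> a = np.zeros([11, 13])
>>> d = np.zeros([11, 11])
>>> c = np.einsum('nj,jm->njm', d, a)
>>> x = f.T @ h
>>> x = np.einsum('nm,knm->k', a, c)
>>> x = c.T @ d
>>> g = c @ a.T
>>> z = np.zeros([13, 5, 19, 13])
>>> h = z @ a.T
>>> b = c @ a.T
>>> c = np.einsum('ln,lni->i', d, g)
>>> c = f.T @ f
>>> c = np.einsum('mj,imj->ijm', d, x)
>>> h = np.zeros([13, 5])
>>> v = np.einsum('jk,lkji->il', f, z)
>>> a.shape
(11, 13)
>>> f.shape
(19, 5)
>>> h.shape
(13, 5)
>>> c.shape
(13, 11, 11)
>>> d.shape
(11, 11)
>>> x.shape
(13, 11, 11)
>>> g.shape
(11, 11, 11)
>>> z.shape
(13, 5, 19, 13)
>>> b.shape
(11, 11, 11)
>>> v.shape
(13, 13)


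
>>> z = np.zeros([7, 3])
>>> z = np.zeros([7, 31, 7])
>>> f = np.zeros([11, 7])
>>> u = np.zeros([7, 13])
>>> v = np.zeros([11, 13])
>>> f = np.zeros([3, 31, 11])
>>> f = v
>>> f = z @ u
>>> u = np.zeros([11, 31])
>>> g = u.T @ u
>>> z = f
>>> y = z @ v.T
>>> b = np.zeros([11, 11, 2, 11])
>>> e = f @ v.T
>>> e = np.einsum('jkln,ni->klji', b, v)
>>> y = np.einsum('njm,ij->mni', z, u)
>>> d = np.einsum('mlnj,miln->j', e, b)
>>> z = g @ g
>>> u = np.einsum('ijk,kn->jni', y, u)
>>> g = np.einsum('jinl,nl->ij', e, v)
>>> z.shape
(31, 31)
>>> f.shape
(7, 31, 13)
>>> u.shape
(7, 31, 13)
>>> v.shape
(11, 13)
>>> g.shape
(2, 11)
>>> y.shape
(13, 7, 11)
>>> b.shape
(11, 11, 2, 11)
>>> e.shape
(11, 2, 11, 13)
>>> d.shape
(13,)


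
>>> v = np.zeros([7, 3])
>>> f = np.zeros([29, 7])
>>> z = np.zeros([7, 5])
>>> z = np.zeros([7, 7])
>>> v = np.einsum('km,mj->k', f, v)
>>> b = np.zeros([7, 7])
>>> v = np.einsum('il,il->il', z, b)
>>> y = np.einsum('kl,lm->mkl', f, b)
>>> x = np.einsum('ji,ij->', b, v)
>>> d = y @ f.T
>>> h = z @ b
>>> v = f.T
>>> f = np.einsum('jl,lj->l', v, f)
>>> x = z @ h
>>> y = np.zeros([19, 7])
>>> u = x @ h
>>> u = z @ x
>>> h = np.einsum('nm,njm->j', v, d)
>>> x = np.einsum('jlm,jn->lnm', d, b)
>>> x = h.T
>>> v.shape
(7, 29)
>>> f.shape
(29,)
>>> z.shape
(7, 7)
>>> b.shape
(7, 7)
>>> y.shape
(19, 7)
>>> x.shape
(29,)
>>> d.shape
(7, 29, 29)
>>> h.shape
(29,)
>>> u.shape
(7, 7)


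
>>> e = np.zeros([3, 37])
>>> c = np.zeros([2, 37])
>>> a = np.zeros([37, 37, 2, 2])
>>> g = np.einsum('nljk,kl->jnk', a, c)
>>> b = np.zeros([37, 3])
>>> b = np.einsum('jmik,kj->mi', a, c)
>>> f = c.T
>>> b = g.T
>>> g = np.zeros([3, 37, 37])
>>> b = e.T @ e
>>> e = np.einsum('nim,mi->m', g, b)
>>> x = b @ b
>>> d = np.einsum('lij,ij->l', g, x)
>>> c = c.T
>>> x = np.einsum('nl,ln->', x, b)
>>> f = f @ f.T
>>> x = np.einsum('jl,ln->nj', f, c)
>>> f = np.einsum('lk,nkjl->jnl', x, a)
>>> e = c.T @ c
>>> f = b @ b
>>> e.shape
(2, 2)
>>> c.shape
(37, 2)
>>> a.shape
(37, 37, 2, 2)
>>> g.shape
(3, 37, 37)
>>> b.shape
(37, 37)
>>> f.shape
(37, 37)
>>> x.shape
(2, 37)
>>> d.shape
(3,)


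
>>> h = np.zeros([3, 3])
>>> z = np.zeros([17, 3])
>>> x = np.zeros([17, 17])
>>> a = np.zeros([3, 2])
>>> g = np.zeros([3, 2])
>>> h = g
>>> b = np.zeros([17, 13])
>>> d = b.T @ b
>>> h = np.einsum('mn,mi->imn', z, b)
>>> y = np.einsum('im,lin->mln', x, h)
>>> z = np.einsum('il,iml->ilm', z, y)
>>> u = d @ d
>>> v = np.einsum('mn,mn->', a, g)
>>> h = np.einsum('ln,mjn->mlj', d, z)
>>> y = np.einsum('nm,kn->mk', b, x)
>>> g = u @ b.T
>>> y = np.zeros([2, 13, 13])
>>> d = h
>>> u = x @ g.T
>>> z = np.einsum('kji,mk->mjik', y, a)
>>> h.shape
(17, 13, 3)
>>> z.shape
(3, 13, 13, 2)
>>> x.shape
(17, 17)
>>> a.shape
(3, 2)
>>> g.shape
(13, 17)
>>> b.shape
(17, 13)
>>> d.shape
(17, 13, 3)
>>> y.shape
(2, 13, 13)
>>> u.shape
(17, 13)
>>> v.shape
()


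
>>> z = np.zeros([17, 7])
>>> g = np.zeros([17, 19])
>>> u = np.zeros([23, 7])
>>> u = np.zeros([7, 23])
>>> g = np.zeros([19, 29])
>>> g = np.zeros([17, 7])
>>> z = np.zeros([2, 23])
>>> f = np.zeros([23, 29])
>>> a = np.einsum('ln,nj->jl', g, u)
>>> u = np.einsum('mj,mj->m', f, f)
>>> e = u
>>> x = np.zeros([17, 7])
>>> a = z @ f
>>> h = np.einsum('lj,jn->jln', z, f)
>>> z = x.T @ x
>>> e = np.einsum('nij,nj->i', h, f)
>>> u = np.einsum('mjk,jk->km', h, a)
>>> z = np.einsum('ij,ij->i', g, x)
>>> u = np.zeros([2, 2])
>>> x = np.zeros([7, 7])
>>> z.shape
(17,)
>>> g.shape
(17, 7)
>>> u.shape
(2, 2)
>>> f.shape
(23, 29)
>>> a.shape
(2, 29)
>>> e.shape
(2,)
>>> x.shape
(7, 7)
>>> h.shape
(23, 2, 29)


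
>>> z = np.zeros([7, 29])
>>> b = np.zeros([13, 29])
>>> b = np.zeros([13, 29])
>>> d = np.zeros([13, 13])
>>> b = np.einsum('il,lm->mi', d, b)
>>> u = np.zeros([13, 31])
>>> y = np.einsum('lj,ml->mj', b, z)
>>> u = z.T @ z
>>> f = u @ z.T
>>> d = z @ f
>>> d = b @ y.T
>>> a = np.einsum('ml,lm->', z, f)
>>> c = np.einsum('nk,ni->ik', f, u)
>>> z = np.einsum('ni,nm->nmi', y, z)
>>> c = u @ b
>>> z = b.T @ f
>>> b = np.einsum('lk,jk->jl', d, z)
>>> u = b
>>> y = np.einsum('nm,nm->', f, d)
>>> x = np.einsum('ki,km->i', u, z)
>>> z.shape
(13, 7)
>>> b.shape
(13, 29)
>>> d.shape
(29, 7)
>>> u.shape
(13, 29)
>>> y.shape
()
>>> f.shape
(29, 7)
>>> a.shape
()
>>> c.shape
(29, 13)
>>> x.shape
(29,)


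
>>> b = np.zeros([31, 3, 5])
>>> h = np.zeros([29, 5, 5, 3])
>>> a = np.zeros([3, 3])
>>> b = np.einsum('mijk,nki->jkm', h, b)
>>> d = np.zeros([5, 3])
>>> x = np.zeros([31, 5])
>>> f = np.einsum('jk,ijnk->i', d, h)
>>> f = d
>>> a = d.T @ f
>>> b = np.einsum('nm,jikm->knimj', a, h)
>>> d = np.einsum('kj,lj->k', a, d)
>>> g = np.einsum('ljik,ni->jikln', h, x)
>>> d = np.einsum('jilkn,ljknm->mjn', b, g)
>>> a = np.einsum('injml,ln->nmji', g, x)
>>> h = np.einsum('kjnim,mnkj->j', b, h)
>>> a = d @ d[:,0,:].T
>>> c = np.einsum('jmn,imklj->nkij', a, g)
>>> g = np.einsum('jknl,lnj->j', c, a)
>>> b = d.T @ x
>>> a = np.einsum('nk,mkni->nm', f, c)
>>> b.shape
(29, 5, 5)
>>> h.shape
(3,)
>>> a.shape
(5, 31)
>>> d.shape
(31, 5, 29)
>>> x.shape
(31, 5)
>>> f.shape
(5, 3)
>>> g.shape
(31,)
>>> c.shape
(31, 3, 5, 31)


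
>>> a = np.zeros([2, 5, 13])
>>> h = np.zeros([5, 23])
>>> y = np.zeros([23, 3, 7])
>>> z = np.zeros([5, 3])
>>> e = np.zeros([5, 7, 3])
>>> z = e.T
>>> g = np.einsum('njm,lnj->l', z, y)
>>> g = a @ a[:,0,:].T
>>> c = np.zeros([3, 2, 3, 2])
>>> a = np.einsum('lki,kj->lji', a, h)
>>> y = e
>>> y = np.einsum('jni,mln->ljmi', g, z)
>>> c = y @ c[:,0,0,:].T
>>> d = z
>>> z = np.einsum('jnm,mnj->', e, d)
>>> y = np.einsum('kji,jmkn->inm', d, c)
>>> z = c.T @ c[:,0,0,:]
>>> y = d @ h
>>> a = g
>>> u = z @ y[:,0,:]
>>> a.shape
(2, 5, 2)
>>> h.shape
(5, 23)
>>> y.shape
(3, 7, 23)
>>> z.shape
(3, 3, 2, 3)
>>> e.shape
(5, 7, 3)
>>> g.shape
(2, 5, 2)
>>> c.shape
(7, 2, 3, 3)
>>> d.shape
(3, 7, 5)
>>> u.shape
(3, 3, 2, 23)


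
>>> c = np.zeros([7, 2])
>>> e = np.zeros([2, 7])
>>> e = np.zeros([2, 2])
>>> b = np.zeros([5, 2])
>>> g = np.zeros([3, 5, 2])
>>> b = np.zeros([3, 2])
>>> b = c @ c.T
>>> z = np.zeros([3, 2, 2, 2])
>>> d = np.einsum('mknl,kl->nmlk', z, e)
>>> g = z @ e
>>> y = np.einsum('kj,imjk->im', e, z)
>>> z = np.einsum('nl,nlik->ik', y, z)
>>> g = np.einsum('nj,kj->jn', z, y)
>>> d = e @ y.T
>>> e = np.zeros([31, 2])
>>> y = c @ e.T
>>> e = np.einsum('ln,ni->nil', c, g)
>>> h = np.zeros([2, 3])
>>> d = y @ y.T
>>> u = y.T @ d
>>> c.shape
(7, 2)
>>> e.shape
(2, 2, 7)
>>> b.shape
(7, 7)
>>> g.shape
(2, 2)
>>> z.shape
(2, 2)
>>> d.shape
(7, 7)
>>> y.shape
(7, 31)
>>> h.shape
(2, 3)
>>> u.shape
(31, 7)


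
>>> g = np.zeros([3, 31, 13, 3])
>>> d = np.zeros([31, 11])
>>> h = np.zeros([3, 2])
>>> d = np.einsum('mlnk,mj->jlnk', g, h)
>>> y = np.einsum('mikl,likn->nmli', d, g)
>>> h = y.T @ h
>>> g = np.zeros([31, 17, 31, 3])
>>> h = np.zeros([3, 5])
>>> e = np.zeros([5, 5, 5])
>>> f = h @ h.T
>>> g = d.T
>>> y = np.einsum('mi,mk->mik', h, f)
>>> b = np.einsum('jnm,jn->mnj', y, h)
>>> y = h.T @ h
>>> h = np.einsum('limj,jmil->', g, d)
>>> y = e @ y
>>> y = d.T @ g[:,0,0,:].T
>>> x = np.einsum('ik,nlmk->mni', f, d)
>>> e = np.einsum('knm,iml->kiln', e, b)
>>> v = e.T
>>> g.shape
(3, 13, 31, 2)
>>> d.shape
(2, 31, 13, 3)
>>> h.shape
()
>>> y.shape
(3, 13, 31, 3)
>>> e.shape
(5, 3, 3, 5)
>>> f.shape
(3, 3)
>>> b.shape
(3, 5, 3)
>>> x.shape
(13, 2, 3)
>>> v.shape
(5, 3, 3, 5)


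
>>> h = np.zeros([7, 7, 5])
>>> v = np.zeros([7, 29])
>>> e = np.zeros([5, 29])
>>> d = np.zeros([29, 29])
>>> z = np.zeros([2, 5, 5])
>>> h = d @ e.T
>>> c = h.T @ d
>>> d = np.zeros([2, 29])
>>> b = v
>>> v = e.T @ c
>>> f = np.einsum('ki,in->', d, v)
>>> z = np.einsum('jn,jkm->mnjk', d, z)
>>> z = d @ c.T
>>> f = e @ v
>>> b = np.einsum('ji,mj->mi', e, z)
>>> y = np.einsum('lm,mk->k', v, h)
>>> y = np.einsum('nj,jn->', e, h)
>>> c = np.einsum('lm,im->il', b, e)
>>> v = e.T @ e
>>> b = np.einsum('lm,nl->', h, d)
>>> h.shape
(29, 5)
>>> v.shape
(29, 29)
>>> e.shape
(5, 29)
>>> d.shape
(2, 29)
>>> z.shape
(2, 5)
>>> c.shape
(5, 2)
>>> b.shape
()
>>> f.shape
(5, 29)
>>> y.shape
()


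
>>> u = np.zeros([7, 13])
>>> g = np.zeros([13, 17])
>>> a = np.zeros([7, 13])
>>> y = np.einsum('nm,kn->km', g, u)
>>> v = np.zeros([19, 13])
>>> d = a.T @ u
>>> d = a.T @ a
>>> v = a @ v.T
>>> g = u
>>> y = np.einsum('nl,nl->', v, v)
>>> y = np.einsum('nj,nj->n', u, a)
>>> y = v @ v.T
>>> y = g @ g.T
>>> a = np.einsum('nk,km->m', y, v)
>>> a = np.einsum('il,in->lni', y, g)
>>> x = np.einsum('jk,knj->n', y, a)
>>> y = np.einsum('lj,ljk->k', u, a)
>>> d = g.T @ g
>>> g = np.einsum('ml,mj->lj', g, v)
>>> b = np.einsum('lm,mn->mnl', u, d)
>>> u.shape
(7, 13)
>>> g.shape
(13, 19)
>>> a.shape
(7, 13, 7)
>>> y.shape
(7,)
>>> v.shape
(7, 19)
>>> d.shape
(13, 13)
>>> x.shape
(13,)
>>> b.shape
(13, 13, 7)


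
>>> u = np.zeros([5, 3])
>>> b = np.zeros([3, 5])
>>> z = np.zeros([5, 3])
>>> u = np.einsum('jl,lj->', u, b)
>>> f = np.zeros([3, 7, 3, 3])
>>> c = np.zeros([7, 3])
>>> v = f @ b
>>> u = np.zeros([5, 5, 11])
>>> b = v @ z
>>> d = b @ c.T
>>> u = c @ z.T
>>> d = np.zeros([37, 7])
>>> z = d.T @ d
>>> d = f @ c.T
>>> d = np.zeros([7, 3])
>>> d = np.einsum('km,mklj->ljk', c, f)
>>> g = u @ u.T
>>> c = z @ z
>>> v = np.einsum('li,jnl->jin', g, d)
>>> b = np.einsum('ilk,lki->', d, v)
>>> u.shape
(7, 5)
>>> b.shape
()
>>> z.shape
(7, 7)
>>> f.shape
(3, 7, 3, 3)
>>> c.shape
(7, 7)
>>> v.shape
(3, 7, 3)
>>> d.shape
(3, 3, 7)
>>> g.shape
(7, 7)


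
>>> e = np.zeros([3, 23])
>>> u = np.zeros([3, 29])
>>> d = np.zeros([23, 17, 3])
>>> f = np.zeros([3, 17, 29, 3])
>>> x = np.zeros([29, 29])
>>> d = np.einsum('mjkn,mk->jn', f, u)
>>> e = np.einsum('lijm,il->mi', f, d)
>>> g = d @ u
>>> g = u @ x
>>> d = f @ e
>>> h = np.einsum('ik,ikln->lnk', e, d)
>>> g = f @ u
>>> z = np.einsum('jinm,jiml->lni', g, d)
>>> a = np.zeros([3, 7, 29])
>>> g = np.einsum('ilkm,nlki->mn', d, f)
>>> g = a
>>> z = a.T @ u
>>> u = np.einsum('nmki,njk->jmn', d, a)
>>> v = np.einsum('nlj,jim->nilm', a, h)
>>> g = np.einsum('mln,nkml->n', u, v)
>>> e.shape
(3, 17)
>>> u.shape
(7, 17, 3)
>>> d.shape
(3, 17, 29, 17)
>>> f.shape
(3, 17, 29, 3)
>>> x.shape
(29, 29)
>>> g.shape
(3,)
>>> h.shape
(29, 17, 17)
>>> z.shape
(29, 7, 29)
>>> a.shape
(3, 7, 29)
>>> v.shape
(3, 17, 7, 17)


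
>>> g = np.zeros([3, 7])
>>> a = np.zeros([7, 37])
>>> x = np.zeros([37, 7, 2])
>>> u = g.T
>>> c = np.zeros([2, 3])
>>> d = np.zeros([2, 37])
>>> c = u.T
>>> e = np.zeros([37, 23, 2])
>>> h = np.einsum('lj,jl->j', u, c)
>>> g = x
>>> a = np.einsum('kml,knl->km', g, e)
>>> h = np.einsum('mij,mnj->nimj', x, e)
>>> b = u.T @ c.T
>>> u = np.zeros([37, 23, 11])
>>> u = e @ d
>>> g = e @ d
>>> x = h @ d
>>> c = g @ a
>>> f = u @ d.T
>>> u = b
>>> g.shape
(37, 23, 37)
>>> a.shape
(37, 7)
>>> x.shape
(23, 7, 37, 37)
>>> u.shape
(3, 3)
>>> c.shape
(37, 23, 7)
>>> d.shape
(2, 37)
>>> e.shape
(37, 23, 2)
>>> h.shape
(23, 7, 37, 2)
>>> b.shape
(3, 3)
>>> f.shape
(37, 23, 2)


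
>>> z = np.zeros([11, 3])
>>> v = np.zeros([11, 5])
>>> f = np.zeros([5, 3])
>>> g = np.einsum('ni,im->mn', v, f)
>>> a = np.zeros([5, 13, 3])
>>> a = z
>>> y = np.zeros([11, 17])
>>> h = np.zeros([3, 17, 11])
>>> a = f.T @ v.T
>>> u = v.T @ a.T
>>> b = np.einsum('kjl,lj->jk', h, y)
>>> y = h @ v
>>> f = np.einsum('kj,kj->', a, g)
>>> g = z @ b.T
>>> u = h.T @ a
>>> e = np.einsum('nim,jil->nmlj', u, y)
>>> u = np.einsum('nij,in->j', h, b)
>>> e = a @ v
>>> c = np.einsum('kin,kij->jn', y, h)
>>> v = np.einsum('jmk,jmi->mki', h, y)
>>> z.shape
(11, 3)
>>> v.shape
(17, 11, 5)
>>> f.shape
()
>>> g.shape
(11, 17)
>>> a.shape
(3, 11)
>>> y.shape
(3, 17, 5)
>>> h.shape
(3, 17, 11)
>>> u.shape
(11,)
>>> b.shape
(17, 3)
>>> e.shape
(3, 5)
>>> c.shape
(11, 5)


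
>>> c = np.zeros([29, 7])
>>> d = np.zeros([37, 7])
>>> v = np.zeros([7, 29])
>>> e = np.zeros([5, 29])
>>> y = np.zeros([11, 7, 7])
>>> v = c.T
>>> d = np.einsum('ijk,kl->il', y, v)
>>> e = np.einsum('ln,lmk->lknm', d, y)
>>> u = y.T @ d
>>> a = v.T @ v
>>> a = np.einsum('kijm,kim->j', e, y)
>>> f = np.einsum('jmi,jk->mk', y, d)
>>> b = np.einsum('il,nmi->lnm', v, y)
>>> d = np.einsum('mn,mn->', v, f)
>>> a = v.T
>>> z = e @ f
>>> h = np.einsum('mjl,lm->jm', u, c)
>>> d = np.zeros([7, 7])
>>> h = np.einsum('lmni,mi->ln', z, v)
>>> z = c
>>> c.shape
(29, 7)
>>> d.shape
(7, 7)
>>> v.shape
(7, 29)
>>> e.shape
(11, 7, 29, 7)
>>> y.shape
(11, 7, 7)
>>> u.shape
(7, 7, 29)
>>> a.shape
(29, 7)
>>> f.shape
(7, 29)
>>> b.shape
(29, 11, 7)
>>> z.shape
(29, 7)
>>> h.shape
(11, 29)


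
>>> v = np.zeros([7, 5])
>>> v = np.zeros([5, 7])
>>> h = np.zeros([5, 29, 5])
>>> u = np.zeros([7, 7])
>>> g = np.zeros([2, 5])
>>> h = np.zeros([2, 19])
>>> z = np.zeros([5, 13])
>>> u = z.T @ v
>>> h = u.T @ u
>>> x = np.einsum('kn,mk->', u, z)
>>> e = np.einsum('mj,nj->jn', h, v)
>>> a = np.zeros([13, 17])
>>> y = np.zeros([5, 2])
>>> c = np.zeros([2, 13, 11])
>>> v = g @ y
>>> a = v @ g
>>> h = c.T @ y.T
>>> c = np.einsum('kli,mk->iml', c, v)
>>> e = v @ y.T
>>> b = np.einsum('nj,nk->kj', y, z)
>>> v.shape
(2, 2)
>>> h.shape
(11, 13, 5)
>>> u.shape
(13, 7)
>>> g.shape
(2, 5)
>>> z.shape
(5, 13)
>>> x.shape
()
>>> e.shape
(2, 5)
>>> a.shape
(2, 5)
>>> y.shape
(5, 2)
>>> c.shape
(11, 2, 13)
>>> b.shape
(13, 2)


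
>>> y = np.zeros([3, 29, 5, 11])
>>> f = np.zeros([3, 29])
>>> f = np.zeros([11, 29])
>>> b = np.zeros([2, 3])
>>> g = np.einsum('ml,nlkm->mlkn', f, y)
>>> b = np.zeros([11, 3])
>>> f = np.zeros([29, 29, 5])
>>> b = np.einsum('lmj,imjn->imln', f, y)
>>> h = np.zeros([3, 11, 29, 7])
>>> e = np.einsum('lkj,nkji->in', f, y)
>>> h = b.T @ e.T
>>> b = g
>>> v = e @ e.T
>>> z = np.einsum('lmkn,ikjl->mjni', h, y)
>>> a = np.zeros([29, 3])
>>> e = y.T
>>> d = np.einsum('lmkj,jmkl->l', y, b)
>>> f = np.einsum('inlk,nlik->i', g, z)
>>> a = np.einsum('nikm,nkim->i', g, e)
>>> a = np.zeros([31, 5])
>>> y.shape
(3, 29, 5, 11)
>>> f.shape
(11,)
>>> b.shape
(11, 29, 5, 3)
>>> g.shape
(11, 29, 5, 3)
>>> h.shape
(11, 29, 29, 11)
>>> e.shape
(11, 5, 29, 3)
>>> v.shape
(11, 11)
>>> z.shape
(29, 5, 11, 3)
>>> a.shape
(31, 5)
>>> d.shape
(3,)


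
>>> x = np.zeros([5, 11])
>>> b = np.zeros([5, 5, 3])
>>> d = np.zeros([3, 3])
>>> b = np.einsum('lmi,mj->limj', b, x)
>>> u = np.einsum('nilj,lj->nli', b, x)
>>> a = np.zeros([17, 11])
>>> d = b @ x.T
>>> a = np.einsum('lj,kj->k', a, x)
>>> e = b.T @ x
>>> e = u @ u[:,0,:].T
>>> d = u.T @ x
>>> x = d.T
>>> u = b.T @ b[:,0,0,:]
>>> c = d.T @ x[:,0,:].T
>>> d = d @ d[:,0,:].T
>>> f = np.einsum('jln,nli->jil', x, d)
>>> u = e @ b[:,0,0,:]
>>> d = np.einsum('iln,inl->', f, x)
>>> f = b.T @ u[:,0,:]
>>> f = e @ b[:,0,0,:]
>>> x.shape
(11, 5, 3)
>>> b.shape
(5, 3, 5, 11)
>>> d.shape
()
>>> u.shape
(5, 5, 11)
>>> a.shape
(5,)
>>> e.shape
(5, 5, 5)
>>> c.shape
(11, 5, 11)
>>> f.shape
(5, 5, 11)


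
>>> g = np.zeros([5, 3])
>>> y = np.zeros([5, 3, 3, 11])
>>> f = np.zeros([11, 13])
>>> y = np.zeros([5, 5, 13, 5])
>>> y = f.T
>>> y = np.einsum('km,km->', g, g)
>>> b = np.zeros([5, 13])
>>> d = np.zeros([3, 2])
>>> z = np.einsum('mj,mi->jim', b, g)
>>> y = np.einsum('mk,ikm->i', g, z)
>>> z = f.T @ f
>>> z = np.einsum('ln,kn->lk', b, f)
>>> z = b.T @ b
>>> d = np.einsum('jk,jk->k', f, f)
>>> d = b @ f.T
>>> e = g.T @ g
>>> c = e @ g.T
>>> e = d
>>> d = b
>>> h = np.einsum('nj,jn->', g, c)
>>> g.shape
(5, 3)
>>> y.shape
(13,)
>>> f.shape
(11, 13)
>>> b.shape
(5, 13)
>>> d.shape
(5, 13)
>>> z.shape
(13, 13)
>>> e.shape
(5, 11)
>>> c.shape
(3, 5)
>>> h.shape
()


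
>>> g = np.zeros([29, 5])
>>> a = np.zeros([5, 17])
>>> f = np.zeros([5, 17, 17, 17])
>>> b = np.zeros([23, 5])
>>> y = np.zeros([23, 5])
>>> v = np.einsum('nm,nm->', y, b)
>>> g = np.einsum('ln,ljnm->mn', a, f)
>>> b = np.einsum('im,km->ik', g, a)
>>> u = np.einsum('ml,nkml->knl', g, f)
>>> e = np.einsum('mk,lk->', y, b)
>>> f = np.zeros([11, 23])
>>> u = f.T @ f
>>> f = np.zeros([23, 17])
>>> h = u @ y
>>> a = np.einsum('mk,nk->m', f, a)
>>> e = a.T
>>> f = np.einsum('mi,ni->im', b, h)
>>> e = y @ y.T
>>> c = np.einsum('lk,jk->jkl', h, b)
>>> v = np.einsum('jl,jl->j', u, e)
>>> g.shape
(17, 17)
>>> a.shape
(23,)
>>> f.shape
(5, 17)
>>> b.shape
(17, 5)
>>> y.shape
(23, 5)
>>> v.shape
(23,)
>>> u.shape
(23, 23)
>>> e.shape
(23, 23)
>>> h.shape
(23, 5)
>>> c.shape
(17, 5, 23)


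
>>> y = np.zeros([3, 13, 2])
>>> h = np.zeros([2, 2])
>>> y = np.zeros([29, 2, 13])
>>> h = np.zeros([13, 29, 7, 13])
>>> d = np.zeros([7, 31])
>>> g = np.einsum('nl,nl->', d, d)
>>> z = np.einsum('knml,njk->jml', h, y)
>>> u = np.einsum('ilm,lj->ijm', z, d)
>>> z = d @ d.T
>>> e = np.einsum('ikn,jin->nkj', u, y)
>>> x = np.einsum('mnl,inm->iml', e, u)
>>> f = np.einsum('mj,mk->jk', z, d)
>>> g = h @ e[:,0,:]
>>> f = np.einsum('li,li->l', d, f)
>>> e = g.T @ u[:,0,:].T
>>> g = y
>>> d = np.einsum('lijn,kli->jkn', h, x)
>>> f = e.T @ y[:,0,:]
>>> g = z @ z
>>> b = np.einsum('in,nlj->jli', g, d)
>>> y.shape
(29, 2, 13)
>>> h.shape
(13, 29, 7, 13)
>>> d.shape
(7, 2, 13)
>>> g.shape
(7, 7)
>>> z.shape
(7, 7)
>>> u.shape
(2, 31, 13)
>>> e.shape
(29, 7, 29, 2)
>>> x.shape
(2, 13, 29)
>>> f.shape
(2, 29, 7, 13)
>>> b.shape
(13, 2, 7)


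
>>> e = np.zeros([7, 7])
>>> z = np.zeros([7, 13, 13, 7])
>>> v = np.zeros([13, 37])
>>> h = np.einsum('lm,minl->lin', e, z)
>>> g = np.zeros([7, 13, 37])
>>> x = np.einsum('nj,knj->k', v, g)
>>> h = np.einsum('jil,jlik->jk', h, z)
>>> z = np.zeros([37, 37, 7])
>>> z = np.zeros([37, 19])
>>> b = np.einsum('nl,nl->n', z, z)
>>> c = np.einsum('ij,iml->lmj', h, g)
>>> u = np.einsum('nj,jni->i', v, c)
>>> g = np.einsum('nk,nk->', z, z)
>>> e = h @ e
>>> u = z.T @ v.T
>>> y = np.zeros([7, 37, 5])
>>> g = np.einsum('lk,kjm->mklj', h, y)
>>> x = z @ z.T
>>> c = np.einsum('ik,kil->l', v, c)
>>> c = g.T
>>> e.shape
(7, 7)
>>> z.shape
(37, 19)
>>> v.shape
(13, 37)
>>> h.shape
(7, 7)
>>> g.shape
(5, 7, 7, 37)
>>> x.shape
(37, 37)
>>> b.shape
(37,)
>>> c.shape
(37, 7, 7, 5)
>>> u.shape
(19, 13)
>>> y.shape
(7, 37, 5)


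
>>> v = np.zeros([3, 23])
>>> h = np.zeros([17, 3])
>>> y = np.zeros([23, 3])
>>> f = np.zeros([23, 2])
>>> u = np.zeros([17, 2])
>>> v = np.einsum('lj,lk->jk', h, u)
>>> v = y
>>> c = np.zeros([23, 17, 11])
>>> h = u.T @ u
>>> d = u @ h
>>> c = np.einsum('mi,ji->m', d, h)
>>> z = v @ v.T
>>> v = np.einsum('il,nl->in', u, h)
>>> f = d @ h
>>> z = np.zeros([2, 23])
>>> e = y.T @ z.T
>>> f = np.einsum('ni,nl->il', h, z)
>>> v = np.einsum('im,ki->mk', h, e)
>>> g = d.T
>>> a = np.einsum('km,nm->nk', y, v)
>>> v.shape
(2, 3)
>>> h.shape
(2, 2)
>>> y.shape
(23, 3)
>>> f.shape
(2, 23)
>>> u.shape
(17, 2)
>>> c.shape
(17,)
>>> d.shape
(17, 2)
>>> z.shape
(2, 23)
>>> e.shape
(3, 2)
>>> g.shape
(2, 17)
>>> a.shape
(2, 23)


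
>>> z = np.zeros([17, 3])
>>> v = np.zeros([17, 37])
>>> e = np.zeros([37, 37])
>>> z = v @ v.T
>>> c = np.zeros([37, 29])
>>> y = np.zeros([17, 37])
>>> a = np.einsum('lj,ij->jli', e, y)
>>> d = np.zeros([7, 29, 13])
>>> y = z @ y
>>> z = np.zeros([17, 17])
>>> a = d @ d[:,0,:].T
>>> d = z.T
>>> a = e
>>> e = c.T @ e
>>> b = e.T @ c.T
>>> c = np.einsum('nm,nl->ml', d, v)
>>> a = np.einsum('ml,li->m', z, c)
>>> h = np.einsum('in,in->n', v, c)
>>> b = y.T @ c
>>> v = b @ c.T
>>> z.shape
(17, 17)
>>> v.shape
(37, 17)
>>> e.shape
(29, 37)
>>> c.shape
(17, 37)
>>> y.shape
(17, 37)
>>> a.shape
(17,)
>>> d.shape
(17, 17)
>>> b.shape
(37, 37)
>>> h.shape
(37,)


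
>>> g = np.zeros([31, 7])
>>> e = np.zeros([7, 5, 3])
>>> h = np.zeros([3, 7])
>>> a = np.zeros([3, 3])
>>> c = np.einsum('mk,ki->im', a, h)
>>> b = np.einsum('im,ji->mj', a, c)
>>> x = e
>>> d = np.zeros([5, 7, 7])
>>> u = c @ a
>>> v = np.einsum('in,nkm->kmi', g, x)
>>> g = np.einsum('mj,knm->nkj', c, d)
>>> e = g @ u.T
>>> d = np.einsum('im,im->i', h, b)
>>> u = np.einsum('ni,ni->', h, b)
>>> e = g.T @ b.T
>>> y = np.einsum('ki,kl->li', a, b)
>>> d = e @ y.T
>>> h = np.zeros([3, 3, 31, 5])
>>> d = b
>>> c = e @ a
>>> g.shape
(7, 5, 3)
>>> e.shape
(3, 5, 3)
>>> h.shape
(3, 3, 31, 5)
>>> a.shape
(3, 3)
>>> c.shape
(3, 5, 3)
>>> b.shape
(3, 7)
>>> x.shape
(7, 5, 3)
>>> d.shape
(3, 7)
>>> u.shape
()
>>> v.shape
(5, 3, 31)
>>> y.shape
(7, 3)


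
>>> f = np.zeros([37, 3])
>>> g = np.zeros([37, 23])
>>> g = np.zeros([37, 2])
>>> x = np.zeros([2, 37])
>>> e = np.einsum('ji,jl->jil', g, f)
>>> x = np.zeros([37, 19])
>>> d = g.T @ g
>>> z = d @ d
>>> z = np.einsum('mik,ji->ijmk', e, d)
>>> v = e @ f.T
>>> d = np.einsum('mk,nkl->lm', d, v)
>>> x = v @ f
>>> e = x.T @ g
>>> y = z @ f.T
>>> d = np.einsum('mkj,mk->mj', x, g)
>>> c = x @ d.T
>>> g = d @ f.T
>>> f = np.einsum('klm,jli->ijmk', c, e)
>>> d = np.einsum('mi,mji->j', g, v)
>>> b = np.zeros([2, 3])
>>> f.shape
(2, 3, 37, 37)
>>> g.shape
(37, 37)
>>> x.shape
(37, 2, 3)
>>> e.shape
(3, 2, 2)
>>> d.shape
(2,)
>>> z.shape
(2, 2, 37, 3)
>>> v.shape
(37, 2, 37)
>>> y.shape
(2, 2, 37, 37)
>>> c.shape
(37, 2, 37)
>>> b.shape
(2, 3)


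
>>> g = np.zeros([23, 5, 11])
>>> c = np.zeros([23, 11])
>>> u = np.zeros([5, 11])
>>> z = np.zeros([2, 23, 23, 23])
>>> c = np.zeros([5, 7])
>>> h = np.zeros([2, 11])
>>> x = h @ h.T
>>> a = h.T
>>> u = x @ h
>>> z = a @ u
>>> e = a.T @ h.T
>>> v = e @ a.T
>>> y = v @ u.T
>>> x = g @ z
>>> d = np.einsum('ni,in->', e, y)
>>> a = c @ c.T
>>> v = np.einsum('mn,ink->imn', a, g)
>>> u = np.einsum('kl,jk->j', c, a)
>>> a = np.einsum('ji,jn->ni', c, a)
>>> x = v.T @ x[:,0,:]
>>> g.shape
(23, 5, 11)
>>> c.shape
(5, 7)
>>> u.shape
(5,)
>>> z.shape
(11, 11)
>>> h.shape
(2, 11)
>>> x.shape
(5, 5, 11)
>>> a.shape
(5, 7)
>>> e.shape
(2, 2)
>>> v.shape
(23, 5, 5)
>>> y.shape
(2, 2)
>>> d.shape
()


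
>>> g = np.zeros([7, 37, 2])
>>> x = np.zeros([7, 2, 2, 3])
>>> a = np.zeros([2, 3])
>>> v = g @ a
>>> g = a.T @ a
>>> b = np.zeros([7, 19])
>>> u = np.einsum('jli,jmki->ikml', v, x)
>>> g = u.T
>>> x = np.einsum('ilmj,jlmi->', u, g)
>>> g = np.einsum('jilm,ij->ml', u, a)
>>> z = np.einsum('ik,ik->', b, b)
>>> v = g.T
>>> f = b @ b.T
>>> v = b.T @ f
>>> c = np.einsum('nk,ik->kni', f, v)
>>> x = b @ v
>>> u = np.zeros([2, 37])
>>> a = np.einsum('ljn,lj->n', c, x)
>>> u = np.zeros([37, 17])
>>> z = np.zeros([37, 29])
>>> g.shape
(37, 2)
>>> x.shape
(7, 7)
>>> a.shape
(19,)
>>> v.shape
(19, 7)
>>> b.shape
(7, 19)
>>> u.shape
(37, 17)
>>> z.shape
(37, 29)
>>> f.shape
(7, 7)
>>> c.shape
(7, 7, 19)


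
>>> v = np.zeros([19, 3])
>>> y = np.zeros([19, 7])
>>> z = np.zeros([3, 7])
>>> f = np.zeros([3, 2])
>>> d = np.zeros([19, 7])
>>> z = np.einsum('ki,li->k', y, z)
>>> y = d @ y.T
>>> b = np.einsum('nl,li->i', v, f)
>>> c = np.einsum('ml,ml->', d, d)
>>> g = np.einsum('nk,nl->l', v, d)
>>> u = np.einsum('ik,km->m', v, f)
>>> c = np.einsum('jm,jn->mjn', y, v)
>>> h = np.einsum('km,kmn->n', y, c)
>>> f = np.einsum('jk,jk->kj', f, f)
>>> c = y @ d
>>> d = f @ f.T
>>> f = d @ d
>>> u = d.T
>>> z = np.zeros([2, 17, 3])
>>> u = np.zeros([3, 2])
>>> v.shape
(19, 3)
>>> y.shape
(19, 19)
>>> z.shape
(2, 17, 3)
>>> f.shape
(2, 2)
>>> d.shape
(2, 2)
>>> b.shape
(2,)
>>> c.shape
(19, 7)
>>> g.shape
(7,)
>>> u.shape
(3, 2)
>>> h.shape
(3,)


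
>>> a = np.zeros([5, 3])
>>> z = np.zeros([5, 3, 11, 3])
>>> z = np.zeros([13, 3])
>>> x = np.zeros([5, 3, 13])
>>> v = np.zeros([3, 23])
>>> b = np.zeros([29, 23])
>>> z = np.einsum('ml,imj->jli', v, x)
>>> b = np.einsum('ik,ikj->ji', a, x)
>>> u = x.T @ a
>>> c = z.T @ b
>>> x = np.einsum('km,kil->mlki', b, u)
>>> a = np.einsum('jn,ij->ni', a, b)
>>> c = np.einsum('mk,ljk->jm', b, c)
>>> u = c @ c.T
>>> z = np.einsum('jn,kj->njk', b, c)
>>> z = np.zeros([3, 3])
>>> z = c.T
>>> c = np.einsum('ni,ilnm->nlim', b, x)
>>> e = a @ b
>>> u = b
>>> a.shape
(3, 13)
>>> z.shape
(13, 23)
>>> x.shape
(5, 3, 13, 3)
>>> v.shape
(3, 23)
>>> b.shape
(13, 5)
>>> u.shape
(13, 5)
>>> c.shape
(13, 3, 5, 3)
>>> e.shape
(3, 5)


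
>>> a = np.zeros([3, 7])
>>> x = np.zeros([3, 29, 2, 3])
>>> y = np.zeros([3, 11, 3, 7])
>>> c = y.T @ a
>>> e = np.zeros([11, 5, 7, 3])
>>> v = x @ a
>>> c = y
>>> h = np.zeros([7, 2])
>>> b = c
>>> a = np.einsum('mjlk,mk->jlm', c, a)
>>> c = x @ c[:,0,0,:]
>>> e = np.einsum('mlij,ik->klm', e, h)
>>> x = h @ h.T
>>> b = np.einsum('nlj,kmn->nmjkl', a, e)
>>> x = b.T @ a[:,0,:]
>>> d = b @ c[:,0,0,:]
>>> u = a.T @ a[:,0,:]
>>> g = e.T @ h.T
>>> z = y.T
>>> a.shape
(11, 3, 3)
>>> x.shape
(3, 2, 3, 5, 3)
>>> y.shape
(3, 11, 3, 7)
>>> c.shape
(3, 29, 2, 7)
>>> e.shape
(2, 5, 11)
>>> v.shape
(3, 29, 2, 7)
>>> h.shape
(7, 2)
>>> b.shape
(11, 5, 3, 2, 3)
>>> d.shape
(11, 5, 3, 2, 7)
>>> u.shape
(3, 3, 3)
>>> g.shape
(11, 5, 7)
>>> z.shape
(7, 3, 11, 3)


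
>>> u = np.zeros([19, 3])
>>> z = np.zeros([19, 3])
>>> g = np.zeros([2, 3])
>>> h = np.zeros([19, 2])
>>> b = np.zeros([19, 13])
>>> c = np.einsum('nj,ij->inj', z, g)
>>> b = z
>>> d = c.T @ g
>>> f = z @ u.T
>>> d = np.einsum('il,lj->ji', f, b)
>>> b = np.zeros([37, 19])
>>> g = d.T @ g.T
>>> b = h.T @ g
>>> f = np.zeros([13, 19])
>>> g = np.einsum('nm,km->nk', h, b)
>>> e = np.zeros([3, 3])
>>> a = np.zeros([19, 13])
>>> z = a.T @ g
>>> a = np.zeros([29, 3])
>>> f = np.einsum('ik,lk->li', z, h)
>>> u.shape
(19, 3)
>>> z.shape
(13, 2)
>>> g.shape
(19, 2)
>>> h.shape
(19, 2)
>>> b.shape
(2, 2)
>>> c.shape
(2, 19, 3)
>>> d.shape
(3, 19)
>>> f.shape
(19, 13)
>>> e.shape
(3, 3)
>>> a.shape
(29, 3)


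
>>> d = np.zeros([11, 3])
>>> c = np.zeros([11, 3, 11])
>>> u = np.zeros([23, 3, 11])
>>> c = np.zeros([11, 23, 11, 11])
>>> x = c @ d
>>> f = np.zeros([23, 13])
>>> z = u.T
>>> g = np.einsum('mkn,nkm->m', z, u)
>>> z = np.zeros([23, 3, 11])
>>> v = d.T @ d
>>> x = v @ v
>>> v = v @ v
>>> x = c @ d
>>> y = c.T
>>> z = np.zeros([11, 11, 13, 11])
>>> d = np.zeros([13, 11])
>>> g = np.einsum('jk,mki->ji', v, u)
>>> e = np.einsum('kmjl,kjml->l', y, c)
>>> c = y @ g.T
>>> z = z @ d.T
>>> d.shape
(13, 11)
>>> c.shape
(11, 11, 23, 3)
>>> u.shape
(23, 3, 11)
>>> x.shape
(11, 23, 11, 3)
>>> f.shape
(23, 13)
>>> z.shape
(11, 11, 13, 13)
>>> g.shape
(3, 11)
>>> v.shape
(3, 3)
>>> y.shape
(11, 11, 23, 11)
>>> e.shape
(11,)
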